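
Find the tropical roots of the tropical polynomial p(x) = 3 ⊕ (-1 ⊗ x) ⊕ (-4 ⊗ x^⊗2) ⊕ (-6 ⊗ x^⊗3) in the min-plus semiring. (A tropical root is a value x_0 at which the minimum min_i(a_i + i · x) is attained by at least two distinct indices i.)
Roots: {2, 3, 4}

Each tropical root is a break point of the lower envelope of the lines y = a_i + i · x (there are 4 lines, with slopes 0, 1, ..., 3). Only the lines that attain the minimum somewhere contribute to roots; other lines are dominated. Here the surviving (envelope) indices are i = 3, i = 2, i = 1, i = 0.
Intersections between consecutive envelope lines give the roots: for adjacent envelope indices i < j the intersection is x = (a_i − a_j) / (j − i). Reading off the sorted break points: {2, 3, 4}.
Verification: at each break x_0, at least two indices attain the minimum of min_i(a_i + i · x_0).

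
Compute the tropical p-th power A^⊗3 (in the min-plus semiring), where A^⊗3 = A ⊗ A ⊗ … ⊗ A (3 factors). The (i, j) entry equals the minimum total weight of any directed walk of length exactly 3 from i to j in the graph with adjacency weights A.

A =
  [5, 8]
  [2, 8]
A^⊗3 =
  [15, 18]
  [12, 15]

Each entry (A^⊗3)_ij equals the minimum over all length-3 walks i = v_0 → v_1 → … → v_3 = j of Σ_t A[v_t][v_{t+1}]. For example, for (i, j) = (0, 1) we minimise over 4 possible intermediate vertex sequences; the minimum is 18, attained along the walk 0 → 0 → 0 → 1.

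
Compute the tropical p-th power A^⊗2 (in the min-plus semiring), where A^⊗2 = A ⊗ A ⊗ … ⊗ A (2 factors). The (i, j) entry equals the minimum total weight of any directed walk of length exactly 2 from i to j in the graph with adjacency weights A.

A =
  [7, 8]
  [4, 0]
A^⊗2 =
  [12, 8]
  [4, 0]

Each entry (A^⊗2)_ij equals the minimum over all length-2 walks i = v_0 → v_1 → … → v_2 = j of Σ_t A[v_t][v_{t+1}]. For example, for (i, j) = (0, 1) we minimise over 2 possible intermediate vertex sequences; the minimum is 8, attained along the walk 0 → 1 → 1.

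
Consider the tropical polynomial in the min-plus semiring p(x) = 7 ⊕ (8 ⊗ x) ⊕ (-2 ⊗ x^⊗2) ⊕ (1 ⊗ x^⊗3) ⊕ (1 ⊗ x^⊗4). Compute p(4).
p(4) = 6

A tropical monomial a ⊗ x^⊗i evaluates to a + i · x. Evaluating each term at x = 4:
  Term 0 contributes 7 + 0 · 4 = 7
  Term 1 contributes 8 + 1 · 4 = 12
  Term 2 contributes -2 + 2 · 4 = 6
  Term 3 contributes 1 + 3 · 4 = 13
  Term 4 contributes 1 + 4 · 4 = 17
p(4) = ⊕ of these = min[7, 12, 6, 13, 17] = 6.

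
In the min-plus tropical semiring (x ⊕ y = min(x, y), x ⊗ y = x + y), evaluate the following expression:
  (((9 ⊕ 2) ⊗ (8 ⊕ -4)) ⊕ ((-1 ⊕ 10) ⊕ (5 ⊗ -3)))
(((9 ⊕ 2) ⊗ (8 ⊕ -4)) ⊕ ((-1 ⊕ 10) ⊕ (5 ⊗ -3))) = -2

Expand innermost to outermost. Recall ⊕ takes the minimum of its arguments and ⊗ takes their sum. Working out the expression (((9 ⊕ 2) ⊗ (8 ⊕ -4)) ⊕ ((-1 ⊕ 10) ⊕ (5 ⊗ -3))) gives -2.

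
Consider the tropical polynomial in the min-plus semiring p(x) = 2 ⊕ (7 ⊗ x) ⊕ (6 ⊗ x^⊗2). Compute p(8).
p(8) = 2

A tropical monomial a ⊗ x^⊗i evaluates to a + i · x. Evaluating each term at x = 8:
  Term 0 contributes 2 + 0 · 8 = 2
  Term 1 contributes 7 + 1 · 8 = 15
  Term 2 contributes 6 + 2 · 8 = 22
p(8) = ⊕ of these = min[2, 15, 22] = 2.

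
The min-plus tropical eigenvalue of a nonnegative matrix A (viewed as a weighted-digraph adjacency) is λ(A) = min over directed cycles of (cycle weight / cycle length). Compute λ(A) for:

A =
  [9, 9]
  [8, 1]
λ(A) = 1

Enumerate directed cycles and compute their means (weight / length). Sample:
  cycle 0 → 0: weight = 9, length = 1, mean = 9/1 ≈ 9.000
  cycle 1 → 1: weight = 1, length = 1, mean = 1/1 ≈ 1.000
  cycle 0 → 1 → 0: weight = 17, length = 2, mean = 17/2 ≈ 8.500
  cycle 1 → 0 → 1: weight = 17, length = 2, mean = 17/2 ≈ 8.500
Minimum mean = 1.000, attained e.g. along the cycle 1 → 1 with weight 1 and length 1. So λ(A) = 1/1 = 1.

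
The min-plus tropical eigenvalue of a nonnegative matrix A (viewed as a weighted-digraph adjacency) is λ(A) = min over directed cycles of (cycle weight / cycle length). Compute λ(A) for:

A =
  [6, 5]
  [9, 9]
λ(A) = 6

Enumerate directed cycles and compute their means (weight / length). Sample:
  cycle 0 → 0: weight = 6, length = 1, mean = 6/1 ≈ 6.000
  cycle 1 → 1: weight = 9, length = 1, mean = 9/1 ≈ 9.000
  cycle 0 → 1 → 0: weight = 14, length = 2, mean = 14/2 ≈ 7.000
  cycle 1 → 0 → 1: weight = 14, length = 2, mean = 14/2 ≈ 7.000
Minimum mean = 6.000, attained e.g. along the cycle 0 → 0 with weight 6 and length 1. So λ(A) = 6/1 = 6.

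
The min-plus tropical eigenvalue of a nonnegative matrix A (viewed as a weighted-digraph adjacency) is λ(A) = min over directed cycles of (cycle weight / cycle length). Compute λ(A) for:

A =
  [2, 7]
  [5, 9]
λ(A) = 2

Enumerate directed cycles and compute their means (weight / length). Sample:
  cycle 0 → 0: weight = 2, length = 1, mean = 2/1 ≈ 2.000
  cycle 1 → 1: weight = 9, length = 1, mean = 9/1 ≈ 9.000
  cycle 0 → 1 → 0: weight = 12, length = 2, mean = 12/2 ≈ 6.000
  cycle 1 → 0 → 1: weight = 12, length = 2, mean = 12/2 ≈ 6.000
Minimum mean = 2.000, attained e.g. along the cycle 0 → 0 with weight 2 and length 1. So λ(A) = 2/1 = 2.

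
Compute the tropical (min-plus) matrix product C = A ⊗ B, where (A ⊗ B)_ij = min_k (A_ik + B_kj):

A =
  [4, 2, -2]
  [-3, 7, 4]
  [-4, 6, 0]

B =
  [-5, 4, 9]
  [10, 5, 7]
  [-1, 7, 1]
A ⊗ B =
  [-3, 5, -1]
  [-8, 1, 5]
  [-9, 0, 1]

Apply the min-plus product entry-by-entry:
  C[0][0] = min over k of (A[0][0] + B[0][0] = 4 + -5 = -1, A[0][1] + B[1][0] = 2 + 10 = 12, A[0][2] + B[2][0] = -2 + -1 = -3) = -3 (attained at k = 2)
  C[0][1] = min over k of (A[0][0] + B[0][1] = 4 + 4 = 8, A[0][1] + B[1][1] = 2 + 5 = 7, A[0][2] + B[2][1] = -2 + 7 = 5) = 5 (attained at k = 2)
  C[0][2] = min over k of (A[0][0] + B[0][2] = 4 + 9 = 13, A[0][1] + B[1][2] = 2 + 7 = 9, A[0][2] + B[2][2] = -2 + 1 = -1) = -1 (attained at k = 2)
  C[1][0] = min over k of (A[1][0] + B[0][0] = -3 + -5 = -8, A[1][1] + B[1][0] = 7 + 10 = 17, A[1][2] + B[2][0] = 4 + -1 = 3) = -8 (attained at k = 0)
  C[1][1] = min over k of (A[1][0] + B[0][1] = -3 + 4 = 1, A[1][1] + B[1][1] = 7 + 5 = 12, A[1][2] + B[2][1] = 4 + 7 = 11) = 1 (attained at k = 0)
  C[1][2] = min over k of (A[1][0] + B[0][2] = -3 + 9 = 6, A[1][1] + B[1][2] = 7 + 7 = 14, A[1][2] + B[2][2] = 4 + 1 = 5) = 5 (attained at k = 2)
  C[2][0] = min over k of (A[2][0] + B[0][0] = -4 + -5 = -9, A[2][1] + B[1][0] = 6 + 10 = 16, A[2][2] + B[2][0] = 0 + -1 = -1) = -9 (attained at k = 0)
  C[2][1] = min over k of (A[2][0] + B[0][1] = -4 + 4 = 0, A[2][1] + B[1][1] = 6 + 5 = 11, A[2][2] + B[2][1] = 0 + 7 = 7) = 0 (attained at k = 0)
  C[2][2] = min over k of (A[2][0] + B[0][2] = -4 + 9 = 5, A[2][1] + B[1][2] = 6 + 7 = 13, A[2][2] + B[2][2] = 0 + 1 = 1) = 1 (attained at k = 2)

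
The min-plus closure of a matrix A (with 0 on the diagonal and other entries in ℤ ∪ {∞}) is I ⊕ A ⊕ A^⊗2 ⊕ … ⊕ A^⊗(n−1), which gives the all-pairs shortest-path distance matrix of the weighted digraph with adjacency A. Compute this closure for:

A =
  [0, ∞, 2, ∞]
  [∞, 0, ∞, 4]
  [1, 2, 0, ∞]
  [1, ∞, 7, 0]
Closure =
  [0, 4, 2, 8]
  [5, 0, 7, 4]
  [1, 2, 0, 6]
  [1, 5, 3, 0]

This is the Floyd-Warshall all-pairs shortest-path computation. For each intermediate vertex k = 0, 1, …, 3, update dist[i][j] ← min(dist[i][j], dist[i][k] + dist[k][j]). The final matrix gives, for each (i, j), the minimum total weight of any directed path from i to j (possibly empty when i = j).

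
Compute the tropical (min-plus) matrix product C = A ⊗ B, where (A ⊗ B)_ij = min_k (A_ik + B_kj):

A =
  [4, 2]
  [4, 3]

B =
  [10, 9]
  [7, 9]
A ⊗ B =
  [9, 11]
  [10, 12]

Apply the min-plus product entry-by-entry:
  C[0][0] = min over k of (A[0][0] + B[0][0] = 4 + 10 = 14, A[0][1] + B[1][0] = 2 + 7 = 9) = 9 (attained at k = 1)
  C[0][1] = min over k of (A[0][0] + B[0][1] = 4 + 9 = 13, A[0][1] + B[1][1] = 2 + 9 = 11) = 11 (attained at k = 1)
  C[1][0] = min over k of (A[1][0] + B[0][0] = 4 + 10 = 14, A[1][1] + B[1][0] = 3 + 7 = 10) = 10 (attained at k = 1)
  C[1][1] = min over k of (A[1][0] + B[0][1] = 4 + 9 = 13, A[1][1] + B[1][1] = 3 + 9 = 12) = 12 (attained at k = 1)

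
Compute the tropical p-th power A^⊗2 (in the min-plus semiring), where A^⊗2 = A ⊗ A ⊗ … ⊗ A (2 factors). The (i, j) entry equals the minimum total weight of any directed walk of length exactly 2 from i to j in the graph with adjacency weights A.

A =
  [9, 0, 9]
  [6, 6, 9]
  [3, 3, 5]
A^⊗2 =
  [6, 6, 9]
  [12, 6, 14]
  [8, 3, 10]

Each entry (A^⊗2)_ij equals the minimum over all length-2 walks i = v_0 → v_1 → … → v_2 = j of Σ_t A[v_t][v_{t+1}]. For example, for (i, j) = (0, 2) we minimise over 3 possible intermediate vertex sequences; the minimum is 9, attained along the walk 0 → 1 → 2.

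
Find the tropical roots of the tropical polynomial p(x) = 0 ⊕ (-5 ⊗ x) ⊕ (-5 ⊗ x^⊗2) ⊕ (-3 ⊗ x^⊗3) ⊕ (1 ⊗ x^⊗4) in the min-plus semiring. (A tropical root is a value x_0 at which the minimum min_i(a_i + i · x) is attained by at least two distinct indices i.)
Roots: {-4, -2, 0, 5}

Each tropical root is a break point of the lower envelope of the lines y = a_i + i · x (there are 5 lines, with slopes 0, 1, ..., 4). Only the lines that attain the minimum somewhere contribute to roots; other lines are dominated. Here the surviving (envelope) indices are i = 4, i = 3, i = 2, i = 1, i = 0.
Intersections between consecutive envelope lines give the roots: for adjacent envelope indices i < j the intersection is x = (a_i − a_j) / (j − i). Reading off the sorted break points: {-4, -2, 0, 5}.
Verification: at each break x_0, at least two indices attain the minimum of min_i(a_i + i · x_0).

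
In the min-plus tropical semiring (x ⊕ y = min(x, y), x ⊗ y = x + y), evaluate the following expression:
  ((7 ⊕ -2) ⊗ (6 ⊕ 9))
((7 ⊕ -2) ⊗ (6 ⊕ 9)) = 4

Expand innermost to outermost. Recall ⊕ takes the minimum of its arguments and ⊗ takes their sum. Working out the expression ((7 ⊕ -2) ⊗ (6 ⊕ 9)) gives 4.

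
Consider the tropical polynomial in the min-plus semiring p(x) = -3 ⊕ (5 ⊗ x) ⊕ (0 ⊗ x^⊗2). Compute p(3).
p(3) = -3

A tropical monomial a ⊗ x^⊗i evaluates to a + i · x. Evaluating each term at x = 3:
  Term 0 contributes -3 + 0 · 3 = -3
  Term 1 contributes 5 + 1 · 3 = 8
  Term 2 contributes 0 + 2 · 3 = 6
p(3) = ⊕ of these = min[-3, 8, 6] = -3.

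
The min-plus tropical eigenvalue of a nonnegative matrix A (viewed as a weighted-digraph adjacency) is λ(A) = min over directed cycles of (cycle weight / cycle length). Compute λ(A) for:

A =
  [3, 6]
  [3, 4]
λ(A) = 3

Enumerate directed cycles and compute their means (weight / length). Sample:
  cycle 0 → 0: weight = 3, length = 1, mean = 3/1 ≈ 3.000
  cycle 1 → 1: weight = 4, length = 1, mean = 4/1 ≈ 4.000
  cycle 0 → 1 → 0: weight = 9, length = 2, mean = 9/2 ≈ 4.500
  cycle 1 → 0 → 1: weight = 9, length = 2, mean = 9/2 ≈ 4.500
Minimum mean = 3.000, attained e.g. along the cycle 0 → 0 with weight 3 and length 1. So λ(A) = 3/1 = 3.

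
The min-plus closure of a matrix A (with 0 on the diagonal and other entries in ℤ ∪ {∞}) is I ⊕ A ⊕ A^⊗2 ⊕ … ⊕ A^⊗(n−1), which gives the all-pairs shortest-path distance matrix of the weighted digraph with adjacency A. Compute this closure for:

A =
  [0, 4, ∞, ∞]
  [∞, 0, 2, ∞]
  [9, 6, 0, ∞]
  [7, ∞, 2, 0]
Closure =
  [0, 4, 6, ∞]
  [11, 0, 2, ∞]
  [9, 6, 0, ∞]
  [7, 8, 2, 0]

This is the Floyd-Warshall all-pairs shortest-path computation. For each intermediate vertex k = 0, 1, …, 3, update dist[i][j] ← min(dist[i][j], dist[i][k] + dist[k][j]). The final matrix gives, for each (i, j), the minimum total weight of any directed path from i to j (possibly empty when i = j).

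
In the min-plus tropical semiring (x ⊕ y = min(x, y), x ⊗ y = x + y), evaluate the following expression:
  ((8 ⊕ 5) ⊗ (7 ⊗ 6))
((8 ⊕ 5) ⊗ (7 ⊗ 6)) = 18

Expand innermost to outermost. Recall ⊕ takes the minimum of its arguments and ⊗ takes their sum. Working out the expression ((8 ⊕ 5) ⊗ (7 ⊗ 6)) gives 18.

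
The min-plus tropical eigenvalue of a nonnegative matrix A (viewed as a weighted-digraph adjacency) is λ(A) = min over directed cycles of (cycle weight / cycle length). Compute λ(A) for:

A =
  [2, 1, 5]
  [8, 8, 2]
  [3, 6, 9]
λ(A) = 2

Enumerate directed cycles and compute their means (weight / length). Sample:
  cycle 0 → 0: weight = 2, length = 1, mean = 2/1 ≈ 2.000
  cycle 1 → 1: weight = 8, length = 1, mean = 8/1 ≈ 8.000
  cycle 2 → 2: weight = 9, length = 1, mean = 9/1 ≈ 9.000
  cycle 0 → 1 → 0: weight = 9, length = 2, mean = 9/2 ≈ 4.500
  cycle 0 → 2 → 0: weight = 8, length = 2, mean = 8/2 ≈ 4.000
  cycle 1 → 0 → 1: weight = 9, length = 2, mean = 9/2 ≈ 4.500
Minimum mean = 2.000, attained e.g. along the cycle 0 → 0 with weight 2 and length 1. So λ(A) = 2/1 = 2.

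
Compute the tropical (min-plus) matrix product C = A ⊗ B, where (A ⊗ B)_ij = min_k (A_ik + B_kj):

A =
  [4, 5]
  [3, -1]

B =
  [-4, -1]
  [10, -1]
A ⊗ B =
  [0, 3]
  [-1, -2]

Apply the min-plus product entry-by-entry:
  C[0][0] = min over k of (A[0][0] + B[0][0] = 4 + -4 = 0, A[0][1] + B[1][0] = 5 + 10 = 15) = 0 (attained at k = 0)
  C[0][1] = min over k of (A[0][0] + B[0][1] = 4 + -1 = 3, A[0][1] + B[1][1] = 5 + -1 = 4) = 3 (attained at k = 0)
  C[1][0] = min over k of (A[1][0] + B[0][0] = 3 + -4 = -1, A[1][1] + B[1][0] = -1 + 10 = 9) = -1 (attained at k = 0)
  C[1][1] = min over k of (A[1][0] + B[0][1] = 3 + -1 = 2, A[1][1] + B[1][1] = -1 + -1 = -2) = -2 (attained at k = 1)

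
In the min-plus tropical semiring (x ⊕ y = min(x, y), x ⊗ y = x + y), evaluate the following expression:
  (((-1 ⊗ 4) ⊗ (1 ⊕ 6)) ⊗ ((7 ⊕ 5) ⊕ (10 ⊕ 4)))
(((-1 ⊗ 4) ⊗ (1 ⊕ 6)) ⊗ ((7 ⊕ 5) ⊕ (10 ⊕ 4))) = 8

Expand innermost to outermost. Recall ⊕ takes the minimum of its arguments and ⊗ takes their sum. Working out the expression (((-1 ⊗ 4) ⊗ (1 ⊕ 6)) ⊗ ((7 ⊕ 5) ⊕ (10 ⊕ 4))) gives 8.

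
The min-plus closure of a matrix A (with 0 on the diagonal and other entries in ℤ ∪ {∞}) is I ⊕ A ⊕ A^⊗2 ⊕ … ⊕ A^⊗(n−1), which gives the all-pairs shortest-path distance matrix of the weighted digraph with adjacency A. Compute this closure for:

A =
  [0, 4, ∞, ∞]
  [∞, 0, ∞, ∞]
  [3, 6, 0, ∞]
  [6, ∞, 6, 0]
Closure =
  [0, 4, ∞, ∞]
  [∞, 0, ∞, ∞]
  [3, 6, 0, ∞]
  [6, 10, 6, 0]

This is the Floyd-Warshall all-pairs shortest-path computation. For each intermediate vertex k = 0, 1, …, 3, update dist[i][j] ← min(dist[i][j], dist[i][k] + dist[k][j]). The final matrix gives, for each (i, j), the minimum total weight of any directed path from i to j (possibly empty when i = j).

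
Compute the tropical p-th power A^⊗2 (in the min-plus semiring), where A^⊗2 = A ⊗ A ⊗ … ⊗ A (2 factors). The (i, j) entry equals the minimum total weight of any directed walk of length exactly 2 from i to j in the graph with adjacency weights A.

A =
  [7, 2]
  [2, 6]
A^⊗2 =
  [4, 8]
  [8, 4]

Each entry (A^⊗2)_ij equals the minimum over all length-2 walks i = v_0 → v_1 → … → v_2 = j of Σ_t A[v_t][v_{t+1}]. For example, for (i, j) = (0, 1) we minimise over 2 possible intermediate vertex sequences; the minimum is 8, attained along the walk 0 → 1 → 1.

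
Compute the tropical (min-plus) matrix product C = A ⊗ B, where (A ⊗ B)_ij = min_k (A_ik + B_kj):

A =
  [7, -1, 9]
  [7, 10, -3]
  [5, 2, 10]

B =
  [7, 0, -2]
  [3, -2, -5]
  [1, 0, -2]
A ⊗ B =
  [2, -3, -6]
  [-2, -3, -5]
  [5, 0, -3]

Apply the min-plus product entry-by-entry:
  C[0][0] = min over k of (A[0][0] + B[0][0] = 7 + 7 = 14, A[0][1] + B[1][0] = -1 + 3 = 2, A[0][2] + B[2][0] = 9 + 1 = 10) = 2 (attained at k = 1)
  C[0][1] = min over k of (A[0][0] + B[0][1] = 7 + 0 = 7, A[0][1] + B[1][1] = -1 + -2 = -3, A[0][2] + B[2][1] = 9 + 0 = 9) = -3 (attained at k = 1)
  C[0][2] = min over k of (A[0][0] + B[0][2] = 7 + -2 = 5, A[0][1] + B[1][2] = -1 + -5 = -6, A[0][2] + B[2][2] = 9 + -2 = 7) = -6 (attained at k = 1)
  C[1][0] = min over k of (A[1][0] + B[0][0] = 7 + 7 = 14, A[1][1] + B[1][0] = 10 + 3 = 13, A[1][2] + B[2][0] = -3 + 1 = -2) = -2 (attained at k = 2)
  C[1][1] = min over k of (A[1][0] + B[0][1] = 7 + 0 = 7, A[1][1] + B[1][1] = 10 + -2 = 8, A[1][2] + B[2][1] = -3 + 0 = -3) = -3 (attained at k = 2)
  C[1][2] = min over k of (A[1][0] + B[0][2] = 7 + -2 = 5, A[1][1] + B[1][2] = 10 + -5 = 5, A[1][2] + B[2][2] = -3 + -2 = -5) = -5 (attained at k = 2)
  C[2][0] = min over k of (A[2][0] + B[0][0] = 5 + 7 = 12, A[2][1] + B[1][0] = 2 + 3 = 5, A[2][2] + B[2][0] = 10 + 1 = 11) = 5 (attained at k = 1)
  C[2][1] = min over k of (A[2][0] + B[0][1] = 5 + 0 = 5, A[2][1] + B[1][1] = 2 + -2 = 0, A[2][2] + B[2][1] = 10 + 0 = 10) = 0 (attained at k = 1)
  C[2][2] = min over k of (A[2][0] + B[0][2] = 5 + -2 = 3, A[2][1] + B[1][2] = 2 + -5 = -3, A[2][2] + B[2][2] = 10 + -2 = 8) = -3 (attained at k = 1)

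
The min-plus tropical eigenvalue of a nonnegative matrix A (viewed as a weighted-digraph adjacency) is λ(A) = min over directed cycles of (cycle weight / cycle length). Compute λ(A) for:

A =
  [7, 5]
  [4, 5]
λ(A) = 9/2

Enumerate directed cycles and compute their means (weight / length). Sample:
  cycle 0 → 0: weight = 7, length = 1, mean = 7/1 ≈ 7.000
  cycle 1 → 1: weight = 5, length = 1, mean = 5/1 ≈ 5.000
  cycle 0 → 1 → 0: weight = 9, length = 2, mean = 9/2 ≈ 4.500
  cycle 1 → 0 → 1: weight = 9, length = 2, mean = 9/2 ≈ 4.500
Minimum mean = 4.500, attained e.g. along the cycle 0 → 1 → 0 with weight 9 and length 2. So λ(A) = 9/2 = 9/2.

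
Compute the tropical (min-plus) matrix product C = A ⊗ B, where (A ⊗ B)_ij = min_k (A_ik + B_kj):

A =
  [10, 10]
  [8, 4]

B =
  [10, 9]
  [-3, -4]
A ⊗ B =
  [7, 6]
  [1, 0]

Apply the min-plus product entry-by-entry:
  C[0][0] = min over k of (A[0][0] + B[0][0] = 10 + 10 = 20, A[0][1] + B[1][0] = 10 + -3 = 7) = 7 (attained at k = 1)
  C[0][1] = min over k of (A[0][0] + B[0][1] = 10 + 9 = 19, A[0][1] + B[1][1] = 10 + -4 = 6) = 6 (attained at k = 1)
  C[1][0] = min over k of (A[1][0] + B[0][0] = 8 + 10 = 18, A[1][1] + B[1][0] = 4 + -3 = 1) = 1 (attained at k = 1)
  C[1][1] = min over k of (A[1][0] + B[0][1] = 8 + 9 = 17, A[1][1] + B[1][1] = 4 + -4 = 0) = 0 (attained at k = 1)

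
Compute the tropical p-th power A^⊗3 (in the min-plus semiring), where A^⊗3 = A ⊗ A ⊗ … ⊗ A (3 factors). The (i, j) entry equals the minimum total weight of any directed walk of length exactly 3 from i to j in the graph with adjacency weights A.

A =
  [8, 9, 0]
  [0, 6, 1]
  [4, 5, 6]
A^⊗3 =
  [5, 11, 4]
  [4, 5, 5]
  [8, 9, 5]

Each entry (A^⊗3)_ij equals the minimum over all length-3 walks i = v_0 → v_1 → … → v_3 = j of Σ_t A[v_t][v_{t+1}]. For example, for (i, j) = (0, 2) we minimise over 9 possible intermediate vertex sequences; the minimum is 4, attained along the walk 0 → 2 → 0 → 2.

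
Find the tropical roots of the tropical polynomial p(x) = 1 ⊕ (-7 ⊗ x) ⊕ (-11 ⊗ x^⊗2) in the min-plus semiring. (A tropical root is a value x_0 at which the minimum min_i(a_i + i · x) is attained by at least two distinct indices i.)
Roots: {4, 8}

Each tropical root is a break point of the lower envelope of the lines y = a_i + i · x (there are 3 lines, with slopes 0, 1, ..., 2). Only the lines that attain the minimum somewhere contribute to roots; other lines are dominated. Here the surviving (envelope) indices are i = 2, i = 1, i = 0.
Intersections between consecutive envelope lines give the roots: for adjacent envelope indices i < j the intersection is x = (a_i − a_j) / (j − i). Reading off the sorted break points: {4, 8}.
Verification: at each break x_0, at least two indices attain the minimum of min_i(a_i + i · x_0).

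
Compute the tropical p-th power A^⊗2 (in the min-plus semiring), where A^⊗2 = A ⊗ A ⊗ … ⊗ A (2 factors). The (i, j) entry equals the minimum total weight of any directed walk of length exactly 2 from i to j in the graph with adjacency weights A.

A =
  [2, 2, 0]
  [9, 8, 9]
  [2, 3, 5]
A^⊗2 =
  [2, 3, 2]
  [11, 11, 9]
  [4, 4, 2]

Each entry (A^⊗2)_ij equals the minimum over all length-2 walks i = v_0 → v_1 → … → v_2 = j of Σ_t A[v_t][v_{t+1}]. For example, for (i, j) = (0, 2) we minimise over 3 possible intermediate vertex sequences; the minimum is 2, attained along the walk 0 → 0 → 2.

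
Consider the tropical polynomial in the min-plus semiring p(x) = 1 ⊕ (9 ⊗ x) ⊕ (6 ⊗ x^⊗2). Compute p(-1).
p(-1) = 1

A tropical monomial a ⊗ x^⊗i evaluates to a + i · x. Evaluating each term at x = -1:
  Term 0 contributes 1 + 0 · -1 = 1
  Term 1 contributes 9 + 1 · -1 = 8
  Term 2 contributes 6 + 2 · -1 = 4
p(-1) = ⊕ of these = min[1, 8, 4] = 1.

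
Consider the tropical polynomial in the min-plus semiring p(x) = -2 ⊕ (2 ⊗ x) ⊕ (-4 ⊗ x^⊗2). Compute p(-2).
p(-2) = -8

A tropical monomial a ⊗ x^⊗i evaluates to a + i · x. Evaluating each term at x = -2:
  Term 0 contributes -2 + 0 · -2 = -2
  Term 1 contributes 2 + 1 · -2 = 0
  Term 2 contributes -4 + 2 · -2 = -8
p(-2) = ⊕ of these = min[-2, 0, -8] = -8.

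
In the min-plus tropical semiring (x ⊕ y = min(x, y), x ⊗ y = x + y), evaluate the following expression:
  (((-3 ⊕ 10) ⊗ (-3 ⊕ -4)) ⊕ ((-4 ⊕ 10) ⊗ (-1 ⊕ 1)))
(((-3 ⊕ 10) ⊗ (-3 ⊕ -4)) ⊕ ((-4 ⊕ 10) ⊗ (-1 ⊕ 1))) = -7

Expand innermost to outermost. Recall ⊕ takes the minimum of its arguments and ⊗ takes their sum. Working out the expression (((-3 ⊕ 10) ⊗ (-3 ⊕ -4)) ⊕ ((-4 ⊕ 10) ⊗ (-1 ⊕ 1))) gives -7.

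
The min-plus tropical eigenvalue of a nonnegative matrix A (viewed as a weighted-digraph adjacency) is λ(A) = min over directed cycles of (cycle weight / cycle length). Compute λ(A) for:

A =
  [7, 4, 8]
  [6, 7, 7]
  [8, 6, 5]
λ(A) = 5

Enumerate directed cycles and compute their means (weight / length). Sample:
  cycle 0 → 0: weight = 7, length = 1, mean = 7/1 ≈ 7.000
  cycle 1 → 1: weight = 7, length = 1, mean = 7/1 ≈ 7.000
  cycle 2 → 2: weight = 5, length = 1, mean = 5/1 ≈ 5.000
  cycle 0 → 1 → 0: weight = 10, length = 2, mean = 10/2 ≈ 5.000
  cycle 0 → 2 → 0: weight = 16, length = 2, mean = 16/2 ≈ 8.000
  cycle 1 → 0 → 1: weight = 10, length = 2, mean = 10/2 ≈ 5.000
Minimum mean = 5.000, attained e.g. along the cycle 2 → 2 with weight 5 and length 1. So λ(A) = 5/1 = 5.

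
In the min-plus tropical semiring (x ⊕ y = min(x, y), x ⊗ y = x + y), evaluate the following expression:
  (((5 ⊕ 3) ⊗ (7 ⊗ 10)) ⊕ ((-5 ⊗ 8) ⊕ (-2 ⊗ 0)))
(((5 ⊕ 3) ⊗ (7 ⊗ 10)) ⊕ ((-5 ⊗ 8) ⊕ (-2 ⊗ 0))) = -2

Expand innermost to outermost. Recall ⊕ takes the minimum of its arguments and ⊗ takes their sum. Working out the expression (((5 ⊕ 3) ⊗ (7 ⊗ 10)) ⊕ ((-5 ⊗ 8) ⊕ (-2 ⊗ 0))) gives -2.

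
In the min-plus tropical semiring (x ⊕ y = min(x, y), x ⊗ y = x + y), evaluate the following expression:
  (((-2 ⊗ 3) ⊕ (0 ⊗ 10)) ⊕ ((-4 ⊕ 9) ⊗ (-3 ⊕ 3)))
(((-2 ⊗ 3) ⊕ (0 ⊗ 10)) ⊕ ((-4 ⊕ 9) ⊗ (-3 ⊕ 3))) = -7

Expand innermost to outermost. Recall ⊕ takes the minimum of its arguments and ⊗ takes their sum. Working out the expression (((-2 ⊗ 3) ⊕ (0 ⊗ 10)) ⊕ ((-4 ⊕ 9) ⊗ (-3 ⊕ 3))) gives -7.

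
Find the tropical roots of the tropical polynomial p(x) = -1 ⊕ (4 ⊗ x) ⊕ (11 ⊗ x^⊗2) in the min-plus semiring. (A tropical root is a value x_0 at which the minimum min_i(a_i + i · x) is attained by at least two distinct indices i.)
Roots: {-7, -5}

Each tropical root is a break point of the lower envelope of the lines y = a_i + i · x (there are 3 lines, with slopes 0, 1, ..., 2). Only the lines that attain the minimum somewhere contribute to roots; other lines are dominated. Here the surviving (envelope) indices are i = 2, i = 1, i = 0.
Intersections between consecutive envelope lines give the roots: for adjacent envelope indices i < j the intersection is x = (a_i − a_j) / (j − i). Reading off the sorted break points: {-7, -5}.
Verification: at each break x_0, at least two indices attain the minimum of min_i(a_i + i · x_0).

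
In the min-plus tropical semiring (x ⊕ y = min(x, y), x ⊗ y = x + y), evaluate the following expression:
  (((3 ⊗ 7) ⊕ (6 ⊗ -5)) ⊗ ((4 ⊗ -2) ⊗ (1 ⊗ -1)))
(((3 ⊗ 7) ⊕ (6 ⊗ -5)) ⊗ ((4 ⊗ -2) ⊗ (1 ⊗ -1))) = 3

Expand innermost to outermost. Recall ⊕ takes the minimum of its arguments and ⊗ takes their sum. Working out the expression (((3 ⊗ 7) ⊕ (6 ⊗ -5)) ⊗ ((4 ⊗ -2) ⊗ (1 ⊗ -1))) gives 3.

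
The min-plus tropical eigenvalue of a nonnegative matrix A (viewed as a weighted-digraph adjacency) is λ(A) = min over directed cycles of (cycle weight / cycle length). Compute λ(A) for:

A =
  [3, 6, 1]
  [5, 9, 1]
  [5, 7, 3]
λ(A) = 3

Enumerate directed cycles and compute their means (weight / length). Sample:
  cycle 0 → 0: weight = 3, length = 1, mean = 3/1 ≈ 3.000
  cycle 1 → 1: weight = 9, length = 1, mean = 9/1 ≈ 9.000
  cycle 2 → 2: weight = 3, length = 1, mean = 3/1 ≈ 3.000
  cycle 0 → 1 → 0: weight = 11, length = 2, mean = 11/2 ≈ 5.500
  cycle 0 → 2 → 0: weight = 6, length = 2, mean = 6/2 ≈ 3.000
  cycle 1 → 0 → 1: weight = 11, length = 2, mean = 11/2 ≈ 5.500
Minimum mean = 3.000, attained e.g. along the cycle 0 → 0 with weight 3 and length 1. So λ(A) = 3/1 = 3.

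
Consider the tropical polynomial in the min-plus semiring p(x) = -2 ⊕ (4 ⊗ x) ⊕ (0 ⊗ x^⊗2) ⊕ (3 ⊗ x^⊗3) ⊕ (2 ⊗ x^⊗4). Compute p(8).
p(8) = -2

A tropical monomial a ⊗ x^⊗i evaluates to a + i · x. Evaluating each term at x = 8:
  Term 0 contributes -2 + 0 · 8 = -2
  Term 1 contributes 4 + 1 · 8 = 12
  Term 2 contributes 0 + 2 · 8 = 16
  Term 3 contributes 3 + 3 · 8 = 27
  Term 4 contributes 2 + 4 · 8 = 34
p(8) = ⊕ of these = min[-2, 12, 16, 27, 34] = -2.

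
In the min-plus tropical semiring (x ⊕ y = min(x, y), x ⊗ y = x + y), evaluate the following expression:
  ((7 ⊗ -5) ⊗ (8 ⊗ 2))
((7 ⊗ -5) ⊗ (8 ⊗ 2)) = 12

Expand innermost to outermost. Recall ⊕ takes the minimum of its arguments and ⊗ takes their sum. Working out the expression ((7 ⊗ -5) ⊗ (8 ⊗ 2)) gives 12.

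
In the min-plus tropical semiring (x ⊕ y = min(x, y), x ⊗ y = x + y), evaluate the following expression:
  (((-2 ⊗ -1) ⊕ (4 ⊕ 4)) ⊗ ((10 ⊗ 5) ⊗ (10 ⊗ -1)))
(((-2 ⊗ -1) ⊕ (4 ⊕ 4)) ⊗ ((10 ⊗ 5) ⊗ (10 ⊗ -1))) = 21

Expand innermost to outermost. Recall ⊕ takes the minimum of its arguments and ⊗ takes their sum. Working out the expression (((-2 ⊗ -1) ⊕ (4 ⊕ 4)) ⊗ ((10 ⊗ 5) ⊗ (10 ⊗ -1))) gives 21.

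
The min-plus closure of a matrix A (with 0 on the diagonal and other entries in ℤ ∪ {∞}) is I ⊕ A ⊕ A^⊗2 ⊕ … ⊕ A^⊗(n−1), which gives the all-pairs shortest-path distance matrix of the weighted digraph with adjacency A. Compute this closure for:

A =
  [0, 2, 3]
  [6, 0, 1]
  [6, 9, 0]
Closure =
  [0, 2, 3]
  [6, 0, 1]
  [6, 8, 0]

This is the Floyd-Warshall all-pairs shortest-path computation. For each intermediate vertex k = 0, 1, …, 2, update dist[i][j] ← min(dist[i][j], dist[i][k] + dist[k][j]). The final matrix gives, for each (i, j), the minimum total weight of any directed path from i to j (possibly empty when i = j).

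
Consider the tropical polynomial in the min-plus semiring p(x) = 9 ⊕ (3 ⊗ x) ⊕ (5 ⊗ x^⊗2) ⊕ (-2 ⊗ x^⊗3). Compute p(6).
p(6) = 9

A tropical monomial a ⊗ x^⊗i evaluates to a + i · x. Evaluating each term at x = 6:
  Term 0 contributes 9 + 0 · 6 = 9
  Term 1 contributes 3 + 1 · 6 = 9
  Term 2 contributes 5 + 2 · 6 = 17
  Term 3 contributes -2 + 3 · 6 = 16
p(6) = ⊕ of these = min[9, 9, 17, 16] = 9.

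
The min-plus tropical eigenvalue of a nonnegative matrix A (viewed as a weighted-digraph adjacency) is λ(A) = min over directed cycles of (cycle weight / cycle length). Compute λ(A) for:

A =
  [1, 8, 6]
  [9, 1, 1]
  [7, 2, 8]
λ(A) = 1

Enumerate directed cycles and compute their means (weight / length). Sample:
  cycle 0 → 0: weight = 1, length = 1, mean = 1/1 ≈ 1.000
  cycle 1 → 1: weight = 1, length = 1, mean = 1/1 ≈ 1.000
  cycle 2 → 2: weight = 8, length = 1, mean = 8/1 ≈ 8.000
  cycle 0 → 1 → 0: weight = 17, length = 2, mean = 17/2 ≈ 8.500
  cycle 0 → 2 → 0: weight = 13, length = 2, mean = 13/2 ≈ 6.500
  cycle 1 → 0 → 1: weight = 17, length = 2, mean = 17/2 ≈ 8.500
Minimum mean = 1.000, attained e.g. along the cycle 0 → 0 with weight 1 and length 1. So λ(A) = 1/1 = 1.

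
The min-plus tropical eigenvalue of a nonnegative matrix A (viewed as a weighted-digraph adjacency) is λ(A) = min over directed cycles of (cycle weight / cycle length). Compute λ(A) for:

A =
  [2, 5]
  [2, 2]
λ(A) = 2

Enumerate directed cycles and compute their means (weight / length). Sample:
  cycle 0 → 0: weight = 2, length = 1, mean = 2/1 ≈ 2.000
  cycle 1 → 1: weight = 2, length = 1, mean = 2/1 ≈ 2.000
  cycle 0 → 1 → 0: weight = 7, length = 2, mean = 7/2 ≈ 3.500
  cycle 1 → 0 → 1: weight = 7, length = 2, mean = 7/2 ≈ 3.500
Minimum mean = 2.000, attained e.g. along the cycle 0 → 0 with weight 2 and length 1. So λ(A) = 2/1 = 2.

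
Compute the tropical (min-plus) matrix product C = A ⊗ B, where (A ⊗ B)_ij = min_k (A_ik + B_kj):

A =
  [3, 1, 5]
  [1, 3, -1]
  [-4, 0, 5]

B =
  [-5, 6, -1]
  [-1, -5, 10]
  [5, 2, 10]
A ⊗ B =
  [-2, -4, 2]
  [-4, -2, 0]
  [-9, -5, -5]

Apply the min-plus product entry-by-entry:
  C[0][0] = min over k of (A[0][0] + B[0][0] = 3 + -5 = -2, A[0][1] + B[1][0] = 1 + -1 = 0, A[0][2] + B[2][0] = 5 + 5 = 10) = -2 (attained at k = 0)
  C[0][1] = min over k of (A[0][0] + B[0][1] = 3 + 6 = 9, A[0][1] + B[1][1] = 1 + -5 = -4, A[0][2] + B[2][1] = 5 + 2 = 7) = -4 (attained at k = 1)
  C[0][2] = min over k of (A[0][0] + B[0][2] = 3 + -1 = 2, A[0][1] + B[1][2] = 1 + 10 = 11, A[0][2] + B[2][2] = 5 + 10 = 15) = 2 (attained at k = 0)
  C[1][0] = min over k of (A[1][0] + B[0][0] = 1 + -5 = -4, A[1][1] + B[1][0] = 3 + -1 = 2, A[1][2] + B[2][0] = -1 + 5 = 4) = -4 (attained at k = 0)
  C[1][1] = min over k of (A[1][0] + B[0][1] = 1 + 6 = 7, A[1][1] + B[1][1] = 3 + -5 = -2, A[1][2] + B[2][1] = -1 + 2 = 1) = -2 (attained at k = 1)
  C[1][2] = min over k of (A[1][0] + B[0][2] = 1 + -1 = 0, A[1][1] + B[1][2] = 3 + 10 = 13, A[1][2] + B[2][2] = -1 + 10 = 9) = 0 (attained at k = 0)
  C[2][0] = min over k of (A[2][0] + B[0][0] = -4 + -5 = -9, A[2][1] + B[1][0] = 0 + -1 = -1, A[2][2] + B[2][0] = 5 + 5 = 10) = -9 (attained at k = 0)
  C[2][1] = min over k of (A[2][0] + B[0][1] = -4 + 6 = 2, A[2][1] + B[1][1] = 0 + -5 = -5, A[2][2] + B[2][1] = 5 + 2 = 7) = -5 (attained at k = 1)
  C[2][2] = min over k of (A[2][0] + B[0][2] = -4 + -1 = -5, A[2][1] + B[1][2] = 0 + 10 = 10, A[2][2] + B[2][2] = 5 + 10 = 15) = -5 (attained at k = 0)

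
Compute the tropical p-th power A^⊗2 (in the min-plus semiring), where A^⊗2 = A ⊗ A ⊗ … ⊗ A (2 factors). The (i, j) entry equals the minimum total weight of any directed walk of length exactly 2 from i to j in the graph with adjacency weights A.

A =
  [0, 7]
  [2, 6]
A^⊗2 =
  [0, 7]
  [2, 9]

Each entry (A^⊗2)_ij equals the minimum over all length-2 walks i = v_0 → v_1 → … → v_2 = j of Σ_t A[v_t][v_{t+1}]. For example, for (i, j) = (0, 1) we minimise over 2 possible intermediate vertex sequences; the minimum is 7, attained along the walk 0 → 0 → 1.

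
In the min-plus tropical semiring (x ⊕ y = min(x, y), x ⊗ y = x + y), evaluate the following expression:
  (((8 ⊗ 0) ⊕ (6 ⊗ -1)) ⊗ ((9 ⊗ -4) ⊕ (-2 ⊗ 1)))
(((8 ⊗ 0) ⊕ (6 ⊗ -1)) ⊗ ((9 ⊗ -4) ⊕ (-2 ⊗ 1))) = 4

Expand innermost to outermost. Recall ⊕ takes the minimum of its arguments and ⊗ takes their sum. Working out the expression (((8 ⊗ 0) ⊕ (6 ⊗ -1)) ⊗ ((9 ⊗ -4) ⊕ (-2 ⊗ 1))) gives 4.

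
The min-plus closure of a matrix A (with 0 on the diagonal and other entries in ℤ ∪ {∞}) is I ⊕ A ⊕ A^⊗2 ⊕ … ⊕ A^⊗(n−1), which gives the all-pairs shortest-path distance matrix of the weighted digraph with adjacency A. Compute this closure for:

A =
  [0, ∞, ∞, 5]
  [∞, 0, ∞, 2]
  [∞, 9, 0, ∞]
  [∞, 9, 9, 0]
Closure =
  [0, 14, 14, 5]
  [∞, 0, 11, 2]
  [∞, 9, 0, 11]
  [∞, 9, 9, 0]

This is the Floyd-Warshall all-pairs shortest-path computation. For each intermediate vertex k = 0, 1, …, 3, update dist[i][j] ← min(dist[i][j], dist[i][k] + dist[k][j]). The final matrix gives, for each (i, j), the minimum total weight of any directed path from i to j (possibly empty when i = j).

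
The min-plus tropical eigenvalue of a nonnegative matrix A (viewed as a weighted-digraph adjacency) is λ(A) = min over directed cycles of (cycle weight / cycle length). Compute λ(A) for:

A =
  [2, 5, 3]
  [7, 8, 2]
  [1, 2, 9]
λ(A) = 2

Enumerate directed cycles and compute their means (weight / length). Sample:
  cycle 0 → 0: weight = 2, length = 1, mean = 2/1 ≈ 2.000
  cycle 1 → 1: weight = 8, length = 1, mean = 8/1 ≈ 8.000
  cycle 2 → 2: weight = 9, length = 1, mean = 9/1 ≈ 9.000
  cycle 0 → 1 → 0: weight = 12, length = 2, mean = 12/2 ≈ 6.000
  cycle 0 → 2 → 0: weight = 4, length = 2, mean = 4/2 ≈ 2.000
  cycle 1 → 0 → 1: weight = 12, length = 2, mean = 12/2 ≈ 6.000
Minimum mean = 2.000, attained e.g. along the cycle 0 → 0 with weight 2 and length 1. So λ(A) = 2/1 = 2.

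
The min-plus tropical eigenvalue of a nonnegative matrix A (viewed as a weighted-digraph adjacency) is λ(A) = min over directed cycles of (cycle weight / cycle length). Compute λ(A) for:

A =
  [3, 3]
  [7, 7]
λ(A) = 3

Enumerate directed cycles and compute their means (weight / length). Sample:
  cycle 0 → 0: weight = 3, length = 1, mean = 3/1 ≈ 3.000
  cycle 1 → 1: weight = 7, length = 1, mean = 7/1 ≈ 7.000
  cycle 0 → 1 → 0: weight = 10, length = 2, mean = 10/2 ≈ 5.000
  cycle 1 → 0 → 1: weight = 10, length = 2, mean = 10/2 ≈ 5.000
Minimum mean = 3.000, attained e.g. along the cycle 0 → 0 with weight 3 and length 1. So λ(A) = 3/1 = 3.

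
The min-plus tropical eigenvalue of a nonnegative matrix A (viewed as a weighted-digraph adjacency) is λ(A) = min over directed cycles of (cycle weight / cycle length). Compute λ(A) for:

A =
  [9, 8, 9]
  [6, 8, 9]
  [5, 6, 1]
λ(A) = 1

Enumerate directed cycles and compute their means (weight / length). Sample:
  cycle 0 → 0: weight = 9, length = 1, mean = 9/1 ≈ 9.000
  cycle 1 → 1: weight = 8, length = 1, mean = 8/1 ≈ 8.000
  cycle 2 → 2: weight = 1, length = 1, mean = 1/1 ≈ 1.000
  cycle 0 → 1 → 0: weight = 14, length = 2, mean = 14/2 ≈ 7.000
  cycle 0 → 2 → 0: weight = 14, length = 2, mean = 14/2 ≈ 7.000
  cycle 1 → 0 → 1: weight = 14, length = 2, mean = 14/2 ≈ 7.000
Minimum mean = 1.000, attained e.g. along the cycle 2 → 2 with weight 1 and length 1. So λ(A) = 1/1 = 1.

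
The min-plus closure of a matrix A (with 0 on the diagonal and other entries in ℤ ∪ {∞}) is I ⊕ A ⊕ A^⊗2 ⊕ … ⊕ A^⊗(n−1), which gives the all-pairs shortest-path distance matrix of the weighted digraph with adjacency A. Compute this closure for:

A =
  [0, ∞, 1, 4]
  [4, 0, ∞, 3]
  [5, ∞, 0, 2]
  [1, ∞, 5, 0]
Closure =
  [0, ∞, 1, 3]
  [4, 0, 5, 3]
  [3, ∞, 0, 2]
  [1, ∞, 2, 0]

This is the Floyd-Warshall all-pairs shortest-path computation. For each intermediate vertex k = 0, 1, …, 3, update dist[i][j] ← min(dist[i][j], dist[i][k] + dist[k][j]). The final matrix gives, for each (i, j), the minimum total weight of any directed path from i to j (possibly empty when i = j).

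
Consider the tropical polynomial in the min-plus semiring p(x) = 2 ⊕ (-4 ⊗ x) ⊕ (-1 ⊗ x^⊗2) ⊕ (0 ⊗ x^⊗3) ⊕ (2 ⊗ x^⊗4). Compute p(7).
p(7) = 2

A tropical monomial a ⊗ x^⊗i evaluates to a + i · x. Evaluating each term at x = 7:
  Term 0 contributes 2 + 0 · 7 = 2
  Term 1 contributes -4 + 1 · 7 = 3
  Term 2 contributes -1 + 2 · 7 = 13
  Term 3 contributes 0 + 3 · 7 = 21
  Term 4 contributes 2 + 4 · 7 = 30
p(7) = ⊕ of these = min[2, 3, 13, 21, 30] = 2.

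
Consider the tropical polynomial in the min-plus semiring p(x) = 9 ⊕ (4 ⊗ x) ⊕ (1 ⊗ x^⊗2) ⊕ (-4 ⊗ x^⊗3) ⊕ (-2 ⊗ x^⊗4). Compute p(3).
p(3) = 5

A tropical monomial a ⊗ x^⊗i evaluates to a + i · x. Evaluating each term at x = 3:
  Term 0 contributes 9 + 0 · 3 = 9
  Term 1 contributes 4 + 1 · 3 = 7
  Term 2 contributes 1 + 2 · 3 = 7
  Term 3 contributes -4 + 3 · 3 = 5
  Term 4 contributes -2 + 4 · 3 = 10
p(3) = ⊕ of these = min[9, 7, 7, 5, 10] = 5.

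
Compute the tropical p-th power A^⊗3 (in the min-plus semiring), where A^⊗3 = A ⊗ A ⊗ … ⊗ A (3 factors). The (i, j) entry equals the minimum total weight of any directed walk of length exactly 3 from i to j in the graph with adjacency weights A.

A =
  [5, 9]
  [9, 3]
A^⊗3 =
  [15, 15]
  [15, 9]

Each entry (A^⊗3)_ij equals the minimum over all length-3 walks i = v_0 → v_1 → … → v_3 = j of Σ_t A[v_t][v_{t+1}]. For example, for (i, j) = (0, 1) we minimise over 4 possible intermediate vertex sequences; the minimum is 15, attained along the walk 0 → 1 → 1 → 1.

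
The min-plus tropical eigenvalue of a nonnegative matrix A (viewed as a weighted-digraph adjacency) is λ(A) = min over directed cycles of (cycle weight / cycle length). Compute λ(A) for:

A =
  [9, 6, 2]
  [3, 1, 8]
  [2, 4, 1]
λ(A) = 1

Enumerate directed cycles and compute their means (weight / length). Sample:
  cycle 0 → 0: weight = 9, length = 1, mean = 9/1 ≈ 9.000
  cycle 1 → 1: weight = 1, length = 1, mean = 1/1 ≈ 1.000
  cycle 2 → 2: weight = 1, length = 1, mean = 1/1 ≈ 1.000
  cycle 0 → 1 → 0: weight = 9, length = 2, mean = 9/2 ≈ 4.500
  cycle 0 → 2 → 0: weight = 4, length = 2, mean = 4/2 ≈ 2.000
  cycle 1 → 0 → 1: weight = 9, length = 2, mean = 9/2 ≈ 4.500
Minimum mean = 1.000, attained e.g. along the cycle 1 → 1 with weight 1 and length 1. So λ(A) = 1/1 = 1.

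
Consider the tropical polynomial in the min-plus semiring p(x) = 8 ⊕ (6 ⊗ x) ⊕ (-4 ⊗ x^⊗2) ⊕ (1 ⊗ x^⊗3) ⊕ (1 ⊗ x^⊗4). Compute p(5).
p(5) = 6

A tropical monomial a ⊗ x^⊗i evaluates to a + i · x. Evaluating each term at x = 5:
  Term 0 contributes 8 + 0 · 5 = 8
  Term 1 contributes 6 + 1 · 5 = 11
  Term 2 contributes -4 + 2 · 5 = 6
  Term 3 contributes 1 + 3 · 5 = 16
  Term 4 contributes 1 + 4 · 5 = 21
p(5) = ⊕ of these = min[8, 11, 6, 16, 21] = 6.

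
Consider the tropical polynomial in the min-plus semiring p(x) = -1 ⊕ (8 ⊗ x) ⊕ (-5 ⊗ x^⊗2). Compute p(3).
p(3) = -1

A tropical monomial a ⊗ x^⊗i evaluates to a + i · x. Evaluating each term at x = 3:
  Term 0 contributes -1 + 0 · 3 = -1
  Term 1 contributes 8 + 1 · 3 = 11
  Term 2 contributes -5 + 2 · 3 = 1
p(3) = ⊕ of these = min[-1, 11, 1] = -1.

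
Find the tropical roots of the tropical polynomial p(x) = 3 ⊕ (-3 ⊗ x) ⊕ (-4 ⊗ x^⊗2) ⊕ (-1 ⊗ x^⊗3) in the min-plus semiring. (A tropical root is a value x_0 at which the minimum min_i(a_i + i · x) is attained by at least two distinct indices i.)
Roots: {-3, 1, 6}

Each tropical root is a break point of the lower envelope of the lines y = a_i + i · x (there are 4 lines, with slopes 0, 1, ..., 3). Only the lines that attain the minimum somewhere contribute to roots; other lines are dominated. Here the surviving (envelope) indices are i = 3, i = 2, i = 1, i = 0.
Intersections between consecutive envelope lines give the roots: for adjacent envelope indices i < j the intersection is x = (a_i − a_j) / (j − i). Reading off the sorted break points: {-3, 1, 6}.
Verification: at each break x_0, at least two indices attain the minimum of min_i(a_i + i · x_0).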